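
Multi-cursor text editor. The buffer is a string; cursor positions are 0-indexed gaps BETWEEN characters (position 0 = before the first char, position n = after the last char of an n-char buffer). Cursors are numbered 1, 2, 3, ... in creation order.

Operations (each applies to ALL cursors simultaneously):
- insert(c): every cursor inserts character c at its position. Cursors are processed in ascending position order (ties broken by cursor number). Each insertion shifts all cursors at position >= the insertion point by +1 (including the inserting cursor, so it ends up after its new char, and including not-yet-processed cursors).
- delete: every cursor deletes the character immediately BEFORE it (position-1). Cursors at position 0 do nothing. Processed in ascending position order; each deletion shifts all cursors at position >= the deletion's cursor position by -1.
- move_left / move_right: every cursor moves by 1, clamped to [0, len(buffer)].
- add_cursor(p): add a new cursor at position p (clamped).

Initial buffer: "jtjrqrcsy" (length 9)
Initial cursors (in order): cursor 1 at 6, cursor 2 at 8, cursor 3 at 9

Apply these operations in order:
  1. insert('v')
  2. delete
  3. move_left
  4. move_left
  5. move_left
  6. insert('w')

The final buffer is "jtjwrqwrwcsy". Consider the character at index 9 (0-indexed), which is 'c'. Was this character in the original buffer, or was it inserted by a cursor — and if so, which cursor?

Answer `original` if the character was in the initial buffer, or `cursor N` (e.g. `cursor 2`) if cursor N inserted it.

After op 1 (insert('v')): buffer="jtjrqrvcsvyv" (len 12), cursors c1@7 c2@10 c3@12, authorship ......1..2.3
After op 2 (delete): buffer="jtjrqrcsy" (len 9), cursors c1@6 c2@8 c3@9, authorship .........
After op 3 (move_left): buffer="jtjrqrcsy" (len 9), cursors c1@5 c2@7 c3@8, authorship .........
After op 4 (move_left): buffer="jtjrqrcsy" (len 9), cursors c1@4 c2@6 c3@7, authorship .........
After op 5 (move_left): buffer="jtjrqrcsy" (len 9), cursors c1@3 c2@5 c3@6, authorship .........
After op 6 (insert('w')): buffer="jtjwrqwrwcsy" (len 12), cursors c1@4 c2@7 c3@9, authorship ...1..2.3...
Authorship (.=original, N=cursor N): . . . 1 . . 2 . 3 . . .
Index 9: author = original

Answer: original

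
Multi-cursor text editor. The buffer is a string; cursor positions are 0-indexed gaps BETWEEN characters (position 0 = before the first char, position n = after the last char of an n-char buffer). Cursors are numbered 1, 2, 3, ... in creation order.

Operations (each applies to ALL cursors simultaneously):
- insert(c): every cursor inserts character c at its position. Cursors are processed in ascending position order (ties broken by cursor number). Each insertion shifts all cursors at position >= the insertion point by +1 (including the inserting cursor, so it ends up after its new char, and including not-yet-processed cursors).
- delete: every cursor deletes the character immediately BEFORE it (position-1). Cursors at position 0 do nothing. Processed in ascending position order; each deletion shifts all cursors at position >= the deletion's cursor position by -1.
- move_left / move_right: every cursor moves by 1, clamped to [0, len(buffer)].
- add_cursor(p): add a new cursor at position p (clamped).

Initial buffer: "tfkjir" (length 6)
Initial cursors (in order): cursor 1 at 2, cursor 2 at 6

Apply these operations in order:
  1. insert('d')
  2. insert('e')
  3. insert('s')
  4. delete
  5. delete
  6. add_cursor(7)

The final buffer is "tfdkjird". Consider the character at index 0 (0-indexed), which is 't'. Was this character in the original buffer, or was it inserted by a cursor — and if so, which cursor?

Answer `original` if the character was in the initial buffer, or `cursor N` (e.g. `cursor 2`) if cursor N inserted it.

After op 1 (insert('d')): buffer="tfdkjird" (len 8), cursors c1@3 c2@8, authorship ..1....2
After op 2 (insert('e')): buffer="tfdekjirde" (len 10), cursors c1@4 c2@10, authorship ..11....22
After op 3 (insert('s')): buffer="tfdeskjirdes" (len 12), cursors c1@5 c2@12, authorship ..111....222
After op 4 (delete): buffer="tfdekjirde" (len 10), cursors c1@4 c2@10, authorship ..11....22
After op 5 (delete): buffer="tfdkjird" (len 8), cursors c1@3 c2@8, authorship ..1....2
After op 6 (add_cursor(7)): buffer="tfdkjird" (len 8), cursors c1@3 c3@7 c2@8, authorship ..1....2
Authorship (.=original, N=cursor N): . . 1 . . . . 2
Index 0: author = original

Answer: original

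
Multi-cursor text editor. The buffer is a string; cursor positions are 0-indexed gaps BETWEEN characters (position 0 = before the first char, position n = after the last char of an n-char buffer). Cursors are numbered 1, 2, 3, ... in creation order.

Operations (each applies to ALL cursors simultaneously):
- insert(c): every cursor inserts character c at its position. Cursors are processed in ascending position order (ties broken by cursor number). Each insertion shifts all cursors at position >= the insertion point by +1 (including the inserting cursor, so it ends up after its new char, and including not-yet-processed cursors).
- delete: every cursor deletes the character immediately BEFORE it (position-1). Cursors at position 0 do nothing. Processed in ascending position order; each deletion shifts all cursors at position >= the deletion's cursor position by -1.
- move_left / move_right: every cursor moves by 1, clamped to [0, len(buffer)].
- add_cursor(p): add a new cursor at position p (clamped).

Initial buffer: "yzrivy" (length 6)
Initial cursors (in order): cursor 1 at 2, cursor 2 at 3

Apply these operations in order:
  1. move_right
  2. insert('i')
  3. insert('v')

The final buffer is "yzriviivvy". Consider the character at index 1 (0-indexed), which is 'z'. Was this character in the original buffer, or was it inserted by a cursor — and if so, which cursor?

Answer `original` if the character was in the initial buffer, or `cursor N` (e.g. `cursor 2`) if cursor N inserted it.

Answer: original

Derivation:
After op 1 (move_right): buffer="yzrivy" (len 6), cursors c1@3 c2@4, authorship ......
After op 2 (insert('i')): buffer="yzriiivy" (len 8), cursors c1@4 c2@6, authorship ...1.2..
After op 3 (insert('v')): buffer="yzriviivvy" (len 10), cursors c1@5 c2@8, authorship ...11.22..
Authorship (.=original, N=cursor N): . . . 1 1 . 2 2 . .
Index 1: author = original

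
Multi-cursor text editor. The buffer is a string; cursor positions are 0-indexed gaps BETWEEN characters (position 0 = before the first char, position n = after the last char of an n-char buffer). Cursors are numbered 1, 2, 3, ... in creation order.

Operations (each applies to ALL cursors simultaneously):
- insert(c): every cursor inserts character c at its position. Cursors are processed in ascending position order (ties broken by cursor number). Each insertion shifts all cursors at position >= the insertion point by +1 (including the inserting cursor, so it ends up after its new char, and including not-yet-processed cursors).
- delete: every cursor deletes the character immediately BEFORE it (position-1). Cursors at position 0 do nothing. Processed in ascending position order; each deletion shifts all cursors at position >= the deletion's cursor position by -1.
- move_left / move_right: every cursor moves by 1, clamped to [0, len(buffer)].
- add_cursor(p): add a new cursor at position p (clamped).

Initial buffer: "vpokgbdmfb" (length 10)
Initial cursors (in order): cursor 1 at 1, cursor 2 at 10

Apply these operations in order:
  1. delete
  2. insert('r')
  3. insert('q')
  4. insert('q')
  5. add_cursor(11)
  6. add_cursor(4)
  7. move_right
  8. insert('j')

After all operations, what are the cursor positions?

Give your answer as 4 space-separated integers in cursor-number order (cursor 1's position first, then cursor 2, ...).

Answer: 5 18 15 7

Derivation:
After op 1 (delete): buffer="pokgbdmf" (len 8), cursors c1@0 c2@8, authorship ........
After op 2 (insert('r')): buffer="rpokgbdmfr" (len 10), cursors c1@1 c2@10, authorship 1........2
After op 3 (insert('q')): buffer="rqpokgbdmfrq" (len 12), cursors c1@2 c2@12, authorship 11........22
After op 4 (insert('q')): buffer="rqqpokgbdmfrqq" (len 14), cursors c1@3 c2@14, authorship 111........222
After op 5 (add_cursor(11)): buffer="rqqpokgbdmfrqq" (len 14), cursors c1@3 c3@11 c2@14, authorship 111........222
After op 6 (add_cursor(4)): buffer="rqqpokgbdmfrqq" (len 14), cursors c1@3 c4@4 c3@11 c2@14, authorship 111........222
After op 7 (move_right): buffer="rqqpokgbdmfrqq" (len 14), cursors c1@4 c4@5 c3@12 c2@14, authorship 111........222
After op 8 (insert('j')): buffer="rqqpjojkgbdmfrjqqj" (len 18), cursors c1@5 c4@7 c3@15 c2@18, authorship 111.1.4......23222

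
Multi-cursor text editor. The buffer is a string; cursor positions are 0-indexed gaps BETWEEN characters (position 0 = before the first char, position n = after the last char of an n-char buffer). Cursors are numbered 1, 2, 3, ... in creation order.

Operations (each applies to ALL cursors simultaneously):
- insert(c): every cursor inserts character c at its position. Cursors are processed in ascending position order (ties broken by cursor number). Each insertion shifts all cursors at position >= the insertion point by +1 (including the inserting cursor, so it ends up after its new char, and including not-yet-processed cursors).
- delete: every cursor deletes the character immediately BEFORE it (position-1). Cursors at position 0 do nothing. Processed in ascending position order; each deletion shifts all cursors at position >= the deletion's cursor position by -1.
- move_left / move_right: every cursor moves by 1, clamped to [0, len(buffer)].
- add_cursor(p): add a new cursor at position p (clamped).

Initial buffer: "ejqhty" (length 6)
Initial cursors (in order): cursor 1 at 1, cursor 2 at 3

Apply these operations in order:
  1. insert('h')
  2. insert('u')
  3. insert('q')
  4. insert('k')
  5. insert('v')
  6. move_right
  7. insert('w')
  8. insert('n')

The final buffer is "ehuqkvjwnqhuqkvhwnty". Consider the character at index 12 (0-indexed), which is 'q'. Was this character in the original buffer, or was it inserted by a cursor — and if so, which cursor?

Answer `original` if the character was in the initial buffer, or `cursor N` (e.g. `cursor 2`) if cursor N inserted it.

After op 1 (insert('h')): buffer="ehjqhhty" (len 8), cursors c1@2 c2@5, authorship .1..2...
After op 2 (insert('u')): buffer="ehujqhuhty" (len 10), cursors c1@3 c2@7, authorship .11..22...
After op 3 (insert('q')): buffer="ehuqjqhuqhty" (len 12), cursors c1@4 c2@9, authorship .111..222...
After op 4 (insert('k')): buffer="ehuqkjqhuqkhty" (len 14), cursors c1@5 c2@11, authorship .1111..2222...
After op 5 (insert('v')): buffer="ehuqkvjqhuqkvhty" (len 16), cursors c1@6 c2@13, authorship .11111..22222...
After op 6 (move_right): buffer="ehuqkvjqhuqkvhty" (len 16), cursors c1@7 c2@14, authorship .11111..22222...
After op 7 (insert('w')): buffer="ehuqkvjwqhuqkvhwty" (len 18), cursors c1@8 c2@16, authorship .11111.1.22222.2..
After op 8 (insert('n')): buffer="ehuqkvjwnqhuqkvhwnty" (len 20), cursors c1@9 c2@18, authorship .11111.11.22222.22..
Authorship (.=original, N=cursor N): . 1 1 1 1 1 . 1 1 . 2 2 2 2 2 . 2 2 . .
Index 12: author = 2

Answer: cursor 2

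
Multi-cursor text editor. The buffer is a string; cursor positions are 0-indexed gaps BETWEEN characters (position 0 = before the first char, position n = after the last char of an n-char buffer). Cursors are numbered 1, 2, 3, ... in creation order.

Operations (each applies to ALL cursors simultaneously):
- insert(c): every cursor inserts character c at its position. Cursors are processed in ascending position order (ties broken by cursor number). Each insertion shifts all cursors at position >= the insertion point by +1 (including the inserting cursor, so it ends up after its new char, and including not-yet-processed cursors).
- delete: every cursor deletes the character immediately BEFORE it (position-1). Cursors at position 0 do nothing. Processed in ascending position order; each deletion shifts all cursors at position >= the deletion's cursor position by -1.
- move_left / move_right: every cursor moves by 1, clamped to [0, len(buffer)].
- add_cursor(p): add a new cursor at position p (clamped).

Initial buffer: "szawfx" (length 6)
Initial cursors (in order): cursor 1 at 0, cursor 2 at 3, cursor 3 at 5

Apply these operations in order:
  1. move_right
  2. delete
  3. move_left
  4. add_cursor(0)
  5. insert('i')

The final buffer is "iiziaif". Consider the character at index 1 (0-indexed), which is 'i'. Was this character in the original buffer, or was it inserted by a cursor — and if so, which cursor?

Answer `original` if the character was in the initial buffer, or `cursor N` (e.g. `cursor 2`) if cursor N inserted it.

After op 1 (move_right): buffer="szawfx" (len 6), cursors c1@1 c2@4 c3@6, authorship ......
After op 2 (delete): buffer="zaf" (len 3), cursors c1@0 c2@2 c3@3, authorship ...
After op 3 (move_left): buffer="zaf" (len 3), cursors c1@0 c2@1 c3@2, authorship ...
After op 4 (add_cursor(0)): buffer="zaf" (len 3), cursors c1@0 c4@0 c2@1 c3@2, authorship ...
After op 5 (insert('i')): buffer="iiziaif" (len 7), cursors c1@2 c4@2 c2@4 c3@6, authorship 14.2.3.
Authorship (.=original, N=cursor N): 1 4 . 2 . 3 .
Index 1: author = 4

Answer: cursor 4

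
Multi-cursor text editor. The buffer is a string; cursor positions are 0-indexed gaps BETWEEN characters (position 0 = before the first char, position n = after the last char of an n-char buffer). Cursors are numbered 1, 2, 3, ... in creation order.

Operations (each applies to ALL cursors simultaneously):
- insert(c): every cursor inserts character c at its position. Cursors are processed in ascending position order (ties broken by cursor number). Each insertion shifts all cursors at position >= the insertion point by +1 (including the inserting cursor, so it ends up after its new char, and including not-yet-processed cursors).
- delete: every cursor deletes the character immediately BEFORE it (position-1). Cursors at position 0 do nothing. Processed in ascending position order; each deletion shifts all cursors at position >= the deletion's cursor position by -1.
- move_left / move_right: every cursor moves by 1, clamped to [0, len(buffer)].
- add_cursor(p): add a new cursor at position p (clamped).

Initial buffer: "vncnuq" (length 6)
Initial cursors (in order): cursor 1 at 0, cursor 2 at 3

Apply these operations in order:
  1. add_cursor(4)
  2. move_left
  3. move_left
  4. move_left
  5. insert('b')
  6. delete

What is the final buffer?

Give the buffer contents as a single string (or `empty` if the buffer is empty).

Answer: vncnuq

Derivation:
After op 1 (add_cursor(4)): buffer="vncnuq" (len 6), cursors c1@0 c2@3 c3@4, authorship ......
After op 2 (move_left): buffer="vncnuq" (len 6), cursors c1@0 c2@2 c3@3, authorship ......
After op 3 (move_left): buffer="vncnuq" (len 6), cursors c1@0 c2@1 c3@2, authorship ......
After op 4 (move_left): buffer="vncnuq" (len 6), cursors c1@0 c2@0 c3@1, authorship ......
After op 5 (insert('b')): buffer="bbvbncnuq" (len 9), cursors c1@2 c2@2 c3@4, authorship 12.3.....
After op 6 (delete): buffer="vncnuq" (len 6), cursors c1@0 c2@0 c3@1, authorship ......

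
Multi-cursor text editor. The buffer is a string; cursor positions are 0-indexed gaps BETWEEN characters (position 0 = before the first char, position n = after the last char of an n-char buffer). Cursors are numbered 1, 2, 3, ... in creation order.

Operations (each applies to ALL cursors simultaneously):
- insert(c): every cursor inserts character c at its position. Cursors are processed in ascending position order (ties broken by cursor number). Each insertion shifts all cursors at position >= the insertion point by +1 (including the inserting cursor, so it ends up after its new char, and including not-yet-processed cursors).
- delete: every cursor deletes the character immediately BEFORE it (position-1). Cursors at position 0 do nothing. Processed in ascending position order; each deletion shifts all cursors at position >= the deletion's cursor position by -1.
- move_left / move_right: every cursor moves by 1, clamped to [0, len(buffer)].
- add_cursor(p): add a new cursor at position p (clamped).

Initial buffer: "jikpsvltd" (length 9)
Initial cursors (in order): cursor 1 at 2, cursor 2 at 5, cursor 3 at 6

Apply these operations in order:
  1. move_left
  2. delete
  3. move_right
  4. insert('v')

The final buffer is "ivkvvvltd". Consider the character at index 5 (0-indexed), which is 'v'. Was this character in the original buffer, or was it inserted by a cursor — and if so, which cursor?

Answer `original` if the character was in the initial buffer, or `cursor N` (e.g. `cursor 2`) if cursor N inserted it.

Answer: cursor 3

Derivation:
After op 1 (move_left): buffer="jikpsvltd" (len 9), cursors c1@1 c2@4 c3@5, authorship .........
After op 2 (delete): buffer="ikvltd" (len 6), cursors c1@0 c2@2 c3@2, authorship ......
After op 3 (move_right): buffer="ikvltd" (len 6), cursors c1@1 c2@3 c3@3, authorship ......
After op 4 (insert('v')): buffer="ivkvvvltd" (len 9), cursors c1@2 c2@6 c3@6, authorship .1..23...
Authorship (.=original, N=cursor N): . 1 . . 2 3 . . .
Index 5: author = 3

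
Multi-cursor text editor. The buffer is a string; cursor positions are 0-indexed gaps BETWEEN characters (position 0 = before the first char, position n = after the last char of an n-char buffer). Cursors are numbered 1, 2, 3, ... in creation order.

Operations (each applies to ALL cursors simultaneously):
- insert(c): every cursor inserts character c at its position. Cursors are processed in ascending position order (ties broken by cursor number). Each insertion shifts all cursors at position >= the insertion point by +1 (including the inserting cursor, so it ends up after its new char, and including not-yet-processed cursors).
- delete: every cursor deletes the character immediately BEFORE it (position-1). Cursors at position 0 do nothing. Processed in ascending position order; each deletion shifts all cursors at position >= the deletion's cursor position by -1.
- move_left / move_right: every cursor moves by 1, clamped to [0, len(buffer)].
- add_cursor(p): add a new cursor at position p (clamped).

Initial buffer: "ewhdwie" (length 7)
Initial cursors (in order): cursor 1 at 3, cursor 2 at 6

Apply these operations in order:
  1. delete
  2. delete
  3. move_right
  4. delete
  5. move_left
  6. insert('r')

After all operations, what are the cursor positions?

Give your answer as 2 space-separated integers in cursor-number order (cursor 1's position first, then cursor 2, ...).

Answer: 2 2

Derivation:
After op 1 (delete): buffer="ewdwe" (len 5), cursors c1@2 c2@4, authorship .....
After op 2 (delete): buffer="ede" (len 3), cursors c1@1 c2@2, authorship ...
After op 3 (move_right): buffer="ede" (len 3), cursors c1@2 c2@3, authorship ...
After op 4 (delete): buffer="e" (len 1), cursors c1@1 c2@1, authorship .
After op 5 (move_left): buffer="e" (len 1), cursors c1@0 c2@0, authorship .
After op 6 (insert('r')): buffer="rre" (len 3), cursors c1@2 c2@2, authorship 12.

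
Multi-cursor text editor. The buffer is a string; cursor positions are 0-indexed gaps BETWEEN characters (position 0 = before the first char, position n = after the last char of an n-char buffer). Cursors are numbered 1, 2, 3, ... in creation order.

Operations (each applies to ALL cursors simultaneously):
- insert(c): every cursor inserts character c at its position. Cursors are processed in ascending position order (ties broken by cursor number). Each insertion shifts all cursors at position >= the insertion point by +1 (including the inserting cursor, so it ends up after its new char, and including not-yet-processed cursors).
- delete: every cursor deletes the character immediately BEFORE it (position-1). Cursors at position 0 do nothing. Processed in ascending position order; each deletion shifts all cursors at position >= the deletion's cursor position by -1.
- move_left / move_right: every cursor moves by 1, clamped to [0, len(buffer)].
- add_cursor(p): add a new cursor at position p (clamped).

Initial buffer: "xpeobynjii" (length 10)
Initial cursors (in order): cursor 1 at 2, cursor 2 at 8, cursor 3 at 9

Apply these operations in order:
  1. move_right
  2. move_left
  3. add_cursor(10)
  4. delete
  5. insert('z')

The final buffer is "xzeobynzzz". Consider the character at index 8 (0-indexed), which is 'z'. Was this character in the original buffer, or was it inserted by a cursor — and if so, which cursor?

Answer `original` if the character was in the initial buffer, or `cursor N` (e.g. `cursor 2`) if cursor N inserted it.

After op 1 (move_right): buffer="xpeobynjii" (len 10), cursors c1@3 c2@9 c3@10, authorship ..........
After op 2 (move_left): buffer="xpeobynjii" (len 10), cursors c1@2 c2@8 c3@9, authorship ..........
After op 3 (add_cursor(10)): buffer="xpeobynjii" (len 10), cursors c1@2 c2@8 c3@9 c4@10, authorship ..........
After op 4 (delete): buffer="xeobyn" (len 6), cursors c1@1 c2@6 c3@6 c4@6, authorship ......
After op 5 (insert('z')): buffer="xzeobynzzz" (len 10), cursors c1@2 c2@10 c3@10 c4@10, authorship .1.....234
Authorship (.=original, N=cursor N): . 1 . . . . . 2 3 4
Index 8: author = 3

Answer: cursor 3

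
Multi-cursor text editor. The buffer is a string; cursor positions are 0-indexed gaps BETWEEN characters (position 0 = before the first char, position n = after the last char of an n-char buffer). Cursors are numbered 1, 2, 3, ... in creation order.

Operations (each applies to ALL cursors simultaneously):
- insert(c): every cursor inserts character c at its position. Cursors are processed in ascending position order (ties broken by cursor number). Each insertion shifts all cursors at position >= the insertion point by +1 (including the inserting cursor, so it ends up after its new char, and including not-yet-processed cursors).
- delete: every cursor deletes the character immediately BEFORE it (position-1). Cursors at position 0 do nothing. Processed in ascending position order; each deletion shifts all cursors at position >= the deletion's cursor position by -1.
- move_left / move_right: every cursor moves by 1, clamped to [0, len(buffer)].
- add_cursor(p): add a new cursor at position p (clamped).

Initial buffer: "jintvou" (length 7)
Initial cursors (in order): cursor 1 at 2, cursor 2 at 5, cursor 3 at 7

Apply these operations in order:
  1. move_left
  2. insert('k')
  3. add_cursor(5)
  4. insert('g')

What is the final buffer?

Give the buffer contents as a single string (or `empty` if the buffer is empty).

After op 1 (move_left): buffer="jintvou" (len 7), cursors c1@1 c2@4 c3@6, authorship .......
After op 2 (insert('k')): buffer="jkintkvoku" (len 10), cursors c1@2 c2@6 c3@9, authorship .1...2..3.
After op 3 (add_cursor(5)): buffer="jkintkvoku" (len 10), cursors c1@2 c4@5 c2@6 c3@9, authorship .1...2..3.
After op 4 (insert('g')): buffer="jkgintgkgvokgu" (len 14), cursors c1@3 c4@7 c2@9 c3@13, authorship .11...422..33.

Answer: jkgintgkgvokgu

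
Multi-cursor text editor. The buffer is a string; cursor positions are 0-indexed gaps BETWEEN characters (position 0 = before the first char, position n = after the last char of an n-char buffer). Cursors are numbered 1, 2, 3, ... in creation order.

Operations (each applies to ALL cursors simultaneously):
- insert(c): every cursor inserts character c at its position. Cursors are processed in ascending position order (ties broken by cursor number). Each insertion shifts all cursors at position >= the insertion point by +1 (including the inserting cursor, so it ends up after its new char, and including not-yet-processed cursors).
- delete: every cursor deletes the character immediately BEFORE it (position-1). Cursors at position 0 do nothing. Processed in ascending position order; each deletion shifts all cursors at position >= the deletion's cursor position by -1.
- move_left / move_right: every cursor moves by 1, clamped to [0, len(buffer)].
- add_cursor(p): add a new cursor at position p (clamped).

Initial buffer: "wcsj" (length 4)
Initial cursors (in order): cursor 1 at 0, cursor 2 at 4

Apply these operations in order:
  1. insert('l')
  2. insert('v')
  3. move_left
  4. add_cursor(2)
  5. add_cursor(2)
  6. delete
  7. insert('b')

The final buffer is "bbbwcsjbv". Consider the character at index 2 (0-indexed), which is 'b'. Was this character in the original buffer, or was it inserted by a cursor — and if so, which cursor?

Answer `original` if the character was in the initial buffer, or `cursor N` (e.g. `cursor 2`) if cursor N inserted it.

After op 1 (insert('l')): buffer="lwcsjl" (len 6), cursors c1@1 c2@6, authorship 1....2
After op 2 (insert('v')): buffer="lvwcsjlv" (len 8), cursors c1@2 c2@8, authorship 11....22
After op 3 (move_left): buffer="lvwcsjlv" (len 8), cursors c1@1 c2@7, authorship 11....22
After op 4 (add_cursor(2)): buffer="lvwcsjlv" (len 8), cursors c1@1 c3@2 c2@7, authorship 11....22
After op 5 (add_cursor(2)): buffer="lvwcsjlv" (len 8), cursors c1@1 c3@2 c4@2 c2@7, authorship 11....22
After op 6 (delete): buffer="wcsjv" (len 5), cursors c1@0 c3@0 c4@0 c2@4, authorship ....2
After op 7 (insert('b')): buffer="bbbwcsjbv" (len 9), cursors c1@3 c3@3 c4@3 c2@8, authorship 134....22
Authorship (.=original, N=cursor N): 1 3 4 . . . . 2 2
Index 2: author = 4

Answer: cursor 4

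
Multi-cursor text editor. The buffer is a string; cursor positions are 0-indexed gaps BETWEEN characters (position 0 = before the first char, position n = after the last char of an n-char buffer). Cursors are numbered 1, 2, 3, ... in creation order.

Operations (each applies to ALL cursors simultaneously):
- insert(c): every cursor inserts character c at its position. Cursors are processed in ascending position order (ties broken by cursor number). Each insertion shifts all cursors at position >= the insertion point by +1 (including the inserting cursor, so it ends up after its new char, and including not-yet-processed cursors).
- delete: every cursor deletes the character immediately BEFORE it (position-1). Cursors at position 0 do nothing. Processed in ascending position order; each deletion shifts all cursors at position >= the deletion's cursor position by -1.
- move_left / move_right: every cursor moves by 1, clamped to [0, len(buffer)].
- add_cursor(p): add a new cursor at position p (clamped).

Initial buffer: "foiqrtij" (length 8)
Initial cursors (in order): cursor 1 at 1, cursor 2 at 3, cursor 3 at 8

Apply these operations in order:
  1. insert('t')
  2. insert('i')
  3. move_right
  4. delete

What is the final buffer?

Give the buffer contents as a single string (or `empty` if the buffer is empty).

Answer: ftiitirtijt

Derivation:
After op 1 (insert('t')): buffer="ftoitqrtijt" (len 11), cursors c1@2 c2@5 c3@11, authorship .1..2.....3
After op 2 (insert('i')): buffer="ftioitiqrtijti" (len 14), cursors c1@3 c2@7 c3@14, authorship .11..22.....33
After op 3 (move_right): buffer="ftioitiqrtijti" (len 14), cursors c1@4 c2@8 c3@14, authorship .11..22.....33
After op 4 (delete): buffer="ftiitirtijt" (len 11), cursors c1@3 c2@6 c3@11, authorship .11.22....3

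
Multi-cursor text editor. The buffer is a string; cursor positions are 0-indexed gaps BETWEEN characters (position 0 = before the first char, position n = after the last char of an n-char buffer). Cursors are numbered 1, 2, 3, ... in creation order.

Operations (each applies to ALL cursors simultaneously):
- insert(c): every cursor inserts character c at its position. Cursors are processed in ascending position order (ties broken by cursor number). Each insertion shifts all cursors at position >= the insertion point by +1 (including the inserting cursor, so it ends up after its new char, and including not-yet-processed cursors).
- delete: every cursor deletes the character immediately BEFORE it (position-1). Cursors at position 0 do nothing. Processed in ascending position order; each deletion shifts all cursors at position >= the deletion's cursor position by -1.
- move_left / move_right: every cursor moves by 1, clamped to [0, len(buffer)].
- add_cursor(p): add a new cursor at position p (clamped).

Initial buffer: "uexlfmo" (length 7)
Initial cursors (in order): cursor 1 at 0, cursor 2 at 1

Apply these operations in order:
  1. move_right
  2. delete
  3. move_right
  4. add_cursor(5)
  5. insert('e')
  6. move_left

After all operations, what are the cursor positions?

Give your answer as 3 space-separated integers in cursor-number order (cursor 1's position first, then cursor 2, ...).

After op 1 (move_right): buffer="uexlfmo" (len 7), cursors c1@1 c2@2, authorship .......
After op 2 (delete): buffer="xlfmo" (len 5), cursors c1@0 c2@0, authorship .....
After op 3 (move_right): buffer="xlfmo" (len 5), cursors c1@1 c2@1, authorship .....
After op 4 (add_cursor(5)): buffer="xlfmo" (len 5), cursors c1@1 c2@1 c3@5, authorship .....
After op 5 (insert('e')): buffer="xeelfmoe" (len 8), cursors c1@3 c2@3 c3@8, authorship .12....3
After op 6 (move_left): buffer="xeelfmoe" (len 8), cursors c1@2 c2@2 c3@7, authorship .12....3

Answer: 2 2 7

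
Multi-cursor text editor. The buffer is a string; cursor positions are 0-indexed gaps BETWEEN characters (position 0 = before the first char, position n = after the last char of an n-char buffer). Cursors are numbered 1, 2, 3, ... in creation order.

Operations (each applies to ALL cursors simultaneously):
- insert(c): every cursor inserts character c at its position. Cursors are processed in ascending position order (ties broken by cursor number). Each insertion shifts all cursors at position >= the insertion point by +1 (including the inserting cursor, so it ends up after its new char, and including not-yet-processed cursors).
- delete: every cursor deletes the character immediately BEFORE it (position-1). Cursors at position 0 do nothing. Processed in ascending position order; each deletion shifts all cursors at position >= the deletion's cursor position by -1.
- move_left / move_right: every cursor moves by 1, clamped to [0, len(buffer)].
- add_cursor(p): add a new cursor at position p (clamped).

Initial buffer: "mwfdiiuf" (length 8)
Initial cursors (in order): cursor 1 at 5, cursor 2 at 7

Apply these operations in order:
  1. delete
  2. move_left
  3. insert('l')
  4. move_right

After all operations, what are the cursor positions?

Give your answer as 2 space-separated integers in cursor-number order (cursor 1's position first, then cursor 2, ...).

After op 1 (delete): buffer="mwfdif" (len 6), cursors c1@4 c2@5, authorship ......
After op 2 (move_left): buffer="mwfdif" (len 6), cursors c1@3 c2@4, authorship ......
After op 3 (insert('l')): buffer="mwfldlif" (len 8), cursors c1@4 c2@6, authorship ...1.2..
After op 4 (move_right): buffer="mwfldlif" (len 8), cursors c1@5 c2@7, authorship ...1.2..

Answer: 5 7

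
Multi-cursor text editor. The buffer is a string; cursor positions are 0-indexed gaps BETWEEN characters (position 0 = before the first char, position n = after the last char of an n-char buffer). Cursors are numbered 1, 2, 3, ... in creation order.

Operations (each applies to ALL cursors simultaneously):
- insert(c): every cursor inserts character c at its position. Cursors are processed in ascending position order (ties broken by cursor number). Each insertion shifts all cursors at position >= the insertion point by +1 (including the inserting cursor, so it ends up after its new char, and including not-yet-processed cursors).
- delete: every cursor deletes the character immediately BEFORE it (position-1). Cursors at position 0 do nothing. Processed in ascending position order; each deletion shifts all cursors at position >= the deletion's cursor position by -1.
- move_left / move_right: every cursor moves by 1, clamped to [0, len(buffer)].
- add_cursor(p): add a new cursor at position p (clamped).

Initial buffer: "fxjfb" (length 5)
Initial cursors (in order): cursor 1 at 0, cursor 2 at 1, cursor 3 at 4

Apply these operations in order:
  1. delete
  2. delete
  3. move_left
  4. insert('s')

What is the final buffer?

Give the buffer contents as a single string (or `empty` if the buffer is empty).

After op 1 (delete): buffer="xjb" (len 3), cursors c1@0 c2@0 c3@2, authorship ...
After op 2 (delete): buffer="xb" (len 2), cursors c1@0 c2@0 c3@1, authorship ..
After op 3 (move_left): buffer="xb" (len 2), cursors c1@0 c2@0 c3@0, authorship ..
After op 4 (insert('s')): buffer="sssxb" (len 5), cursors c1@3 c2@3 c3@3, authorship 123..

Answer: sssxb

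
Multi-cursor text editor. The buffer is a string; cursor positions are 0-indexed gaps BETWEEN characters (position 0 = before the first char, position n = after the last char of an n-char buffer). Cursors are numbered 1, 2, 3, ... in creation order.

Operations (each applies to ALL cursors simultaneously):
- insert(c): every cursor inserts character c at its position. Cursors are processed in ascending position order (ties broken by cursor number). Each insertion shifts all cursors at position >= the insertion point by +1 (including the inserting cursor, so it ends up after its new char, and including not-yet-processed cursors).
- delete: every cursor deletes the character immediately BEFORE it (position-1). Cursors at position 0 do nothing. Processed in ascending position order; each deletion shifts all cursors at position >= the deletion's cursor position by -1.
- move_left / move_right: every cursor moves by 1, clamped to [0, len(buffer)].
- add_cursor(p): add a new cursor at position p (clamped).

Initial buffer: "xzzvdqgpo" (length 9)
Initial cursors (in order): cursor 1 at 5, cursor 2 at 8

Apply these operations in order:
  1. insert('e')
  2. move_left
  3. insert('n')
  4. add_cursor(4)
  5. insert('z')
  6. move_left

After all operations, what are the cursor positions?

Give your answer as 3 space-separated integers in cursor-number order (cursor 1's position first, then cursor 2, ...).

After op 1 (insert('e')): buffer="xzzvdeqgpeo" (len 11), cursors c1@6 c2@10, authorship .....1...2.
After op 2 (move_left): buffer="xzzvdeqgpeo" (len 11), cursors c1@5 c2@9, authorship .....1...2.
After op 3 (insert('n')): buffer="xzzvdneqgpneo" (len 13), cursors c1@6 c2@11, authorship .....11...22.
After op 4 (add_cursor(4)): buffer="xzzvdneqgpneo" (len 13), cursors c3@4 c1@6 c2@11, authorship .....11...22.
After op 5 (insert('z')): buffer="xzzvzdnzeqgpnzeo" (len 16), cursors c3@5 c1@8 c2@14, authorship ....3.111...222.
After op 6 (move_left): buffer="xzzvzdnzeqgpnzeo" (len 16), cursors c3@4 c1@7 c2@13, authorship ....3.111...222.

Answer: 7 13 4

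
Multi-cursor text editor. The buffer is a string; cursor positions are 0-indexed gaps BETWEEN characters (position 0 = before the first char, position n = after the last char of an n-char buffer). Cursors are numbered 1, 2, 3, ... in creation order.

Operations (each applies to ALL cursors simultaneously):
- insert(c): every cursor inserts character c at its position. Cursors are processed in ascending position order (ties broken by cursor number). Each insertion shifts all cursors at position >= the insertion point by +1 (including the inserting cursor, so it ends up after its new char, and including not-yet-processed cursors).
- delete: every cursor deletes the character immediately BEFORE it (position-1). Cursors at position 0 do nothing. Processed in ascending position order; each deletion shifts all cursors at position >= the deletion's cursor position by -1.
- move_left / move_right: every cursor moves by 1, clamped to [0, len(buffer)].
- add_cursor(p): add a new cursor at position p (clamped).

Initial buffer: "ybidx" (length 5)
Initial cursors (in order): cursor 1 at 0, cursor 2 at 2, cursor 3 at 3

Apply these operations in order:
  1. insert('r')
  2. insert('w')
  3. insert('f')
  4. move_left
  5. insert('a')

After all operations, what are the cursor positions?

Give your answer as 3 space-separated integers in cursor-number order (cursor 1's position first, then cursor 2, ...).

After op 1 (insert('r')): buffer="rybrirdx" (len 8), cursors c1@1 c2@4 c3@6, authorship 1..2.3..
After op 2 (insert('w')): buffer="rwybrwirwdx" (len 11), cursors c1@2 c2@6 c3@9, authorship 11..22.33..
After op 3 (insert('f')): buffer="rwfybrwfirwfdx" (len 14), cursors c1@3 c2@8 c3@12, authorship 111..222.333..
After op 4 (move_left): buffer="rwfybrwfirwfdx" (len 14), cursors c1@2 c2@7 c3@11, authorship 111..222.333..
After op 5 (insert('a')): buffer="rwafybrwafirwafdx" (len 17), cursors c1@3 c2@9 c3@14, authorship 1111..2222.3333..

Answer: 3 9 14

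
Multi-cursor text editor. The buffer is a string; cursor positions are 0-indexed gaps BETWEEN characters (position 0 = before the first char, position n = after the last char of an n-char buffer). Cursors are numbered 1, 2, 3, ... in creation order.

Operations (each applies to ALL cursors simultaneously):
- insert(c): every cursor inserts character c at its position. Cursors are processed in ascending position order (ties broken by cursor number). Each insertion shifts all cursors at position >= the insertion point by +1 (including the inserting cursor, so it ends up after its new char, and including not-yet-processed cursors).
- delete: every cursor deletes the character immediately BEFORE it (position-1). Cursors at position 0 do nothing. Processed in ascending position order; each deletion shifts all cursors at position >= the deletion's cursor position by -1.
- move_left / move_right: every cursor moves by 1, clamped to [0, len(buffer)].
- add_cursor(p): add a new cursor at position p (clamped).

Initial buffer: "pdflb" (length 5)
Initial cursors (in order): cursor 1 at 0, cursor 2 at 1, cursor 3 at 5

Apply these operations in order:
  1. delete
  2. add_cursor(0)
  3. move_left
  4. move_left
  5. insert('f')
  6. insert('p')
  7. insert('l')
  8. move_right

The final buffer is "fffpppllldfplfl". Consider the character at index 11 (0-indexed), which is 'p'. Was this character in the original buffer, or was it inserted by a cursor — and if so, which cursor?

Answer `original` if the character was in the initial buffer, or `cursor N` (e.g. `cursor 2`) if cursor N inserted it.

Answer: cursor 3

Derivation:
After op 1 (delete): buffer="dfl" (len 3), cursors c1@0 c2@0 c3@3, authorship ...
After op 2 (add_cursor(0)): buffer="dfl" (len 3), cursors c1@0 c2@0 c4@0 c3@3, authorship ...
After op 3 (move_left): buffer="dfl" (len 3), cursors c1@0 c2@0 c4@0 c3@2, authorship ...
After op 4 (move_left): buffer="dfl" (len 3), cursors c1@0 c2@0 c4@0 c3@1, authorship ...
After op 5 (insert('f')): buffer="fffdffl" (len 7), cursors c1@3 c2@3 c4@3 c3@5, authorship 124.3..
After op 6 (insert('p')): buffer="fffpppdfpfl" (len 11), cursors c1@6 c2@6 c4@6 c3@9, authorship 124124.33..
After op 7 (insert('l')): buffer="fffpppllldfplfl" (len 15), cursors c1@9 c2@9 c4@9 c3@13, authorship 124124124.333..
After op 8 (move_right): buffer="fffpppllldfplfl" (len 15), cursors c1@10 c2@10 c4@10 c3@14, authorship 124124124.333..
Authorship (.=original, N=cursor N): 1 2 4 1 2 4 1 2 4 . 3 3 3 . .
Index 11: author = 3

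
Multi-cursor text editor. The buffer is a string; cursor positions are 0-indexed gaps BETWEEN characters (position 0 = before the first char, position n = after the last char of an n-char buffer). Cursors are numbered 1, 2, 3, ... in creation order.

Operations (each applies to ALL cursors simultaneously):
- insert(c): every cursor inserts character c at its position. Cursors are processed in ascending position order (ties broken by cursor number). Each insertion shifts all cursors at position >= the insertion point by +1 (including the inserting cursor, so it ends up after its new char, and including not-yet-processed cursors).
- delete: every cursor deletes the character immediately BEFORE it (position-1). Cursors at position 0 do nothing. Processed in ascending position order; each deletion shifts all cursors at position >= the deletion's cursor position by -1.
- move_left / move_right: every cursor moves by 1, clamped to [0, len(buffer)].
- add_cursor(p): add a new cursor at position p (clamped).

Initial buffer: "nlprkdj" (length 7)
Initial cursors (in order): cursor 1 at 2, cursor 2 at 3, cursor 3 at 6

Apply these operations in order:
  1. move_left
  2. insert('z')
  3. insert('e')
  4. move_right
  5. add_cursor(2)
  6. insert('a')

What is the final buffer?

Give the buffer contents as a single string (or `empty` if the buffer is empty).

After op 1 (move_left): buffer="nlprkdj" (len 7), cursors c1@1 c2@2 c3@5, authorship .......
After op 2 (insert('z')): buffer="nzlzprkzdj" (len 10), cursors c1@2 c2@4 c3@8, authorship .1.2...3..
After op 3 (insert('e')): buffer="nzelzeprkzedj" (len 13), cursors c1@3 c2@6 c3@11, authorship .11.22...33..
After op 4 (move_right): buffer="nzelzeprkzedj" (len 13), cursors c1@4 c2@7 c3@12, authorship .11.22...33..
After op 5 (add_cursor(2)): buffer="nzelzeprkzedj" (len 13), cursors c4@2 c1@4 c2@7 c3@12, authorship .11.22...33..
After op 6 (insert('a')): buffer="nzaelazeparkzedaj" (len 17), cursors c4@3 c1@6 c2@10 c3@16, authorship .141.122.2..33.3.

Answer: nzaelazeparkzedaj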